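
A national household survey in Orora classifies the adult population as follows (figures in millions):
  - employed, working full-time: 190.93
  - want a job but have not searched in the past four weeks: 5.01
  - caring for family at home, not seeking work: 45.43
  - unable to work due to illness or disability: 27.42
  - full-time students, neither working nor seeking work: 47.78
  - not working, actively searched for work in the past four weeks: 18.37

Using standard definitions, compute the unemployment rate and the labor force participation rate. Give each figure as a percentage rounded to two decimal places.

Unemployment rate ≈ 8.78%; labor force participation rate ≈ 62.49%.

Employed = 190.93 million.
Unemployed = 18.37 million.
Labor force = 190.93 + 18.37 = 209.30 million.
Not in labor force = 5.01 + 45.43 + 27.42 + 47.78 = 125.64 million (those not working and not actively searching are outside the labor force — including those who want a job but have given up searching).
Civilian working-age population = 209.30 + 125.64 = 334.94 million.
Unemployment rate = 18.37 / 209.30 = 8.78%.
Labor force participation rate = 209.30 / 334.94 = 62.49%.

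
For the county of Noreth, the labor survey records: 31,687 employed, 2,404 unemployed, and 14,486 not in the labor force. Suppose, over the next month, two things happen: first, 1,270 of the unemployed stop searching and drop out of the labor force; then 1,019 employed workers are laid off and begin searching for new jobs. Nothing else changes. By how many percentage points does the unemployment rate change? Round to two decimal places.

The unemployment rate changes by −0.49 percentage points.

Initially, labor force = 31,687 + 2,404 = 34,091, so u = 2,404/34,091 = 7.05%.
After the first change, unemployed and labor force both fall by 1,270 → E = 31,687, U = 1,134, labor force = 32,821.
After the second change, employed falls and unemployed rises by 1,019; labor force unchanged → E = 30,668, U = 2,153, labor force = 32,821.
New unemployment rate = 2,153 / 32,821 = 6.56%.
Change = 6.56% − 7.05% = −0.49 percentage points.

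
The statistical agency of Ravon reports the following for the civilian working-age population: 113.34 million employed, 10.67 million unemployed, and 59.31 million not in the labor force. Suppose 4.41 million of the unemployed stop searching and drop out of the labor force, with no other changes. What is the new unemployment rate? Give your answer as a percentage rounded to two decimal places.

Initially, labor force = 113.34 + 10.67 = 124.01 million, so u = 10.67/124.01 = 8.60%.
After the change, unemployed and labor force both fall by 4.41 → E = 113.34, U = 6.26, labor force = 119.60 million.
New unemployment rate = 6.26 / 119.60 = 5.23%.

New unemployment rate ≈ 5.23%.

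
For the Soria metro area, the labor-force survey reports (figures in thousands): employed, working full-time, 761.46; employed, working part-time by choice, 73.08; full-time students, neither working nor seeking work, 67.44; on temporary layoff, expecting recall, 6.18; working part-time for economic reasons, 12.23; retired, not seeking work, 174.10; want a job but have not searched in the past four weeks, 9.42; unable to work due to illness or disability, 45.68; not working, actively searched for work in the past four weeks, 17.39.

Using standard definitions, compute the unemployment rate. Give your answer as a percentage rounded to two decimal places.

Unemployment rate ≈ 2.71%.

Employed = 761.46 + 73.08 + 12.23 = 846.77 thousand (anyone who worked, including part-time for economic reasons, counts as employed).
Unemployed = 6.18 + 17.39 = 23.57 thousand (jobless and actively searching, or on temporary layoff).
Labor force = 846.77 + 23.57 = 870.34 thousand.
Unemployment rate = 23.57 / 870.34 = 2.71%.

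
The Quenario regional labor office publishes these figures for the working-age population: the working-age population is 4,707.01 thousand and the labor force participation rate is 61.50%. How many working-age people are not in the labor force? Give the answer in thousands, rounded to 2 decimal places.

Share not in the labor force = 1 − 0.6150 = 0.3850.
Not in labor force = 0.3850 × 4,707.01 ≈ 1,812.20 thousand.

About 1,812.20 thousand are not in the labor force.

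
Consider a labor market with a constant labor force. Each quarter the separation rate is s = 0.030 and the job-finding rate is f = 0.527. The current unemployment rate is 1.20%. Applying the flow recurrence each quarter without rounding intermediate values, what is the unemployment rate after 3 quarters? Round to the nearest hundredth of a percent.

Unemployment rate after three quarters ≈ 5.02%.

With a fixed labor force, u_{t+1} = u_t + s·(1−u_t) − f·u_t = u_t·(1−s−f) + s.
Here 1−s−f = 0.443 and s = 0.030.
u_1 = 0.012000 × 0.443 + 0.030 = 0.035316.
u_2 = 0.035316 × 0.443 + 0.030 = 0.045645.
u_3 = 0.045645 × 0.443 + 0.030 = 0.050221.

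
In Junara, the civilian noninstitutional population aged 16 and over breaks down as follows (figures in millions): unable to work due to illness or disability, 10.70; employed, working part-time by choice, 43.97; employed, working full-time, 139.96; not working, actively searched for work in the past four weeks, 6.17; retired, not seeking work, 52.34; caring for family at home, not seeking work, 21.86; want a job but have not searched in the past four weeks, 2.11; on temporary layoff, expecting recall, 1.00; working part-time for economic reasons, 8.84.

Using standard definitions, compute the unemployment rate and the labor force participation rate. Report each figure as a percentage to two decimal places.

Employed = 43.97 + 139.96 + 8.84 = 192.77 million (anyone who worked, including part-time for economic reasons, counts as employed).
Unemployed = 6.17 + 1.00 = 7.17 million (jobless and actively searching, or on temporary layoff).
Labor force = 192.77 + 7.17 = 199.94 million.
Not in labor force = 10.70 + 52.34 + 21.86 + 2.11 = 87.01 million (those not working and not actively searching are outside the labor force — including those who want a job but have given up searching).
Civilian working-age population = 199.94 + 87.01 = 286.95 million.
Unemployment rate = 7.17 / 199.94 = 3.59%.
Labor force participation rate = 199.94 / 286.95 = 69.68%.

Unemployment rate ≈ 3.59%; labor force participation rate ≈ 69.68%.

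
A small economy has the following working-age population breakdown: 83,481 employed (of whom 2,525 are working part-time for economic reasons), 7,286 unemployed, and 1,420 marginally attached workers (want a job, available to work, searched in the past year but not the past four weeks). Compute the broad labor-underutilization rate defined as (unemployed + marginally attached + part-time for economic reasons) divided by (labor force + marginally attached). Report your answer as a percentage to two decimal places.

Broad underutilization rate ≈ 12.18%.

Labor force = 83,481 + 7,286 = 90,767.
Numerator = 7,286 + 1,420 + 2,525 = 11,231.
Denominator = 90,767 + 1,420 = 92,187.
Broad rate = 11,231 / 92,187 = 12.18%.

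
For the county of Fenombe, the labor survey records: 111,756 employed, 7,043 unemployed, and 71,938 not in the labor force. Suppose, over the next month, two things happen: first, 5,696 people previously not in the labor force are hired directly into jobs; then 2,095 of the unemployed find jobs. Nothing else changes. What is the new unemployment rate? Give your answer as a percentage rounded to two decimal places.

New unemployment rate ≈ 3.97%.

Initially, labor force = 111,756 + 7,043 = 118,799, so u = 7,043/118,799 = 5.93%.
After the first change, employed and labor force both rise by 5,696; unemployed unchanged → E = 117,452, U = 7,043, labor force = 124,495.
After the second change, unemployed falls and employed rises by 2,095; labor force unchanged → E = 119,547, U = 4,948, labor force = 124,495.
New unemployment rate = 4,948 / 124,495 = 3.97%.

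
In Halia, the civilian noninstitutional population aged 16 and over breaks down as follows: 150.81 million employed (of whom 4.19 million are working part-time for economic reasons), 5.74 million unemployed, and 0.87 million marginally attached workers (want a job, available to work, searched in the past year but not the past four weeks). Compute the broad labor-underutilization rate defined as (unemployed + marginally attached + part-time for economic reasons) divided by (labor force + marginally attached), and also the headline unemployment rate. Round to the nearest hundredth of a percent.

Broad underutilization rate ≈ 6.86%; headline unemployment rate ≈ 3.67%.

Labor force = 150.81 + 5.74 = 156.55 million.
Numerator = 5.74 + 0.87 + 4.19 = 10.80 million.
Denominator = 156.55 + 0.87 = 157.42 million.
Broad rate = 10.80 / 157.42 = 6.86%.
Headline unemployment rate = 5.74 / 156.55 = 3.67%.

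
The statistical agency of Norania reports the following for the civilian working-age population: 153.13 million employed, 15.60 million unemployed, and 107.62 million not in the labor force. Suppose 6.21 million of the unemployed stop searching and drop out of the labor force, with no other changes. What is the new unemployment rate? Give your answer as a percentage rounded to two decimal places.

New unemployment rate ≈ 5.78%.

Initially, labor force = 153.13 + 15.60 = 168.73 million, so u = 15.60/168.73 = 9.25%.
After the change, unemployed and labor force both fall by 6.21 → E = 153.13, U = 9.39, labor force = 162.52 million.
New unemployment rate = 9.39 / 162.52 = 5.78%.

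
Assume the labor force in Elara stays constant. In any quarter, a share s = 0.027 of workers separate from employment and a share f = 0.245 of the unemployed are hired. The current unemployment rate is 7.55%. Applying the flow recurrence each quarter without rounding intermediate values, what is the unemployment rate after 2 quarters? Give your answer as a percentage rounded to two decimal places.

Unemployment rate after two quarters ≈ 8.67%.

With a fixed labor force, u_{t+1} = u_t + s·(1−u_t) − f·u_t = u_t·(1−s−f) + s.
Here 1−s−f = 0.728 and s = 0.027.
u_1 = 0.075500 × 0.728 + 0.027 = 0.081964.
u_2 = 0.081964 × 0.728 + 0.027 = 0.086670.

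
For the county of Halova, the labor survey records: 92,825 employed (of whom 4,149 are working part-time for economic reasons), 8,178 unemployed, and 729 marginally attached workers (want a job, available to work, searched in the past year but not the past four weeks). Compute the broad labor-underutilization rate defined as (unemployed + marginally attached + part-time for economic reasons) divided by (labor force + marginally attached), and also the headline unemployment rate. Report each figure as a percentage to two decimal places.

Labor force = 92,825 + 8,178 = 101,003.
Numerator = 8,178 + 729 + 4,149 = 13,056.
Denominator = 101,003 + 729 = 101,732.
Broad rate = 13,056 / 101,732 = 12.83%.
Headline unemployment rate = 8,178 / 101,003 = 8.10%.

Broad underutilization rate ≈ 12.83%; headline unemployment rate ≈ 8.10%.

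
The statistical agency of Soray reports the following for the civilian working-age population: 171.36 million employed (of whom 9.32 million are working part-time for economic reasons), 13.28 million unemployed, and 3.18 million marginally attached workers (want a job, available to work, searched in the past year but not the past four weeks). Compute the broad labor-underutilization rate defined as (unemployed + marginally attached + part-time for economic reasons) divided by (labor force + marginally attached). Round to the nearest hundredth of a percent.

Labor force = 171.36 + 13.28 = 184.64 million.
Numerator = 13.28 + 3.18 + 9.32 = 25.78 million.
Denominator = 184.64 + 3.18 = 187.82 million.
Broad rate = 25.78 / 187.82 = 13.73%.

Broad underutilization rate ≈ 13.73%.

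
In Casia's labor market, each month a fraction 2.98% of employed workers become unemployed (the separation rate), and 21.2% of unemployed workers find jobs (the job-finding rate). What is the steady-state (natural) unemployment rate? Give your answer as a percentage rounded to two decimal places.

At steady state the flows balance: s·E = f·U, so U/(E+U) = s/(s+f).
u* = 2.98 / (2.98 + 21.2) = 2.98 / 24.18 = 12.32%.

Steady-state unemployment rate ≈ 12.32%.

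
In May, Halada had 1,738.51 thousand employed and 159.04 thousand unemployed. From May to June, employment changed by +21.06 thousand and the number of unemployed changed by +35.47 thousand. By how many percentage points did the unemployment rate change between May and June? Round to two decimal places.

The unemployment rate changed by +1.57 percentage points.

May: labor force = 1,738.51 + 159.04 = 1,897.55; u = 159.04/1,897.55 = 8.38%.
June: labor force = 1,759.57 + 194.51 = 1,954.08; u = 194.51/1,954.08 = 9.95%.
Change = 9.95% − 8.38% = +1.57 pp.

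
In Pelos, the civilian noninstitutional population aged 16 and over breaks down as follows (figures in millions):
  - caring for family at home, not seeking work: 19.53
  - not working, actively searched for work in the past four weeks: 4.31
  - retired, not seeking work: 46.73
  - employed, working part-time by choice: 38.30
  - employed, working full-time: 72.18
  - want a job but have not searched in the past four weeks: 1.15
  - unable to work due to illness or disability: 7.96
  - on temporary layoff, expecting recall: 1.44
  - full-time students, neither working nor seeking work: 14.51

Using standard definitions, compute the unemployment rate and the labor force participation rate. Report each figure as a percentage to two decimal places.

Employed = 38.30 + 72.18 = 110.48 million.
Unemployed = 4.31 + 1.44 = 5.75 million (jobless and actively searching, or on temporary layoff).
Labor force = 110.48 + 5.75 = 116.23 million.
Not in labor force = 19.53 + 46.73 + 1.15 + 7.96 + 14.51 = 89.88 million (those not working and not actively searching are outside the labor force — including those who want a job but have given up searching).
Civilian working-age population = 116.23 + 89.88 = 206.11 million.
Unemployment rate = 5.75 / 116.23 = 4.95%.
Labor force participation rate = 116.23 / 206.11 = 56.39%.

Unemployment rate ≈ 4.95%; labor force participation rate ≈ 56.39%.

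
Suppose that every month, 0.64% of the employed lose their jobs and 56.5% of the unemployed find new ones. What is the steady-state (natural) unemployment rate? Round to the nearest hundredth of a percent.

At steady state the flows balance: s·E = f·U, so U/(E+U) = s/(s+f).
u* = 0.64 / (0.64 + 56.5) = 0.64 / 57.14 = 1.12%.

Steady-state unemployment rate ≈ 1.12%.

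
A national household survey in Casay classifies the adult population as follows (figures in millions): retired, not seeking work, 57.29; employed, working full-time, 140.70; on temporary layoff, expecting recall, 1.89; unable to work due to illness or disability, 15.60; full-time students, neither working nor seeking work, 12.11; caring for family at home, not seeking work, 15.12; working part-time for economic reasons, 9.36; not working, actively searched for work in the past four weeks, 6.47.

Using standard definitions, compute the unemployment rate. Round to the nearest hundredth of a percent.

Unemployment rate ≈ 5.28%.

Employed = 140.70 + 9.36 = 150.06 million (anyone who worked, including part-time for economic reasons, counts as employed).
Unemployed = 1.89 + 6.47 = 8.36 million (jobless and actively searching, or on temporary layoff).
Labor force = 150.06 + 8.36 = 158.42 million.
Unemployment rate = 8.36 / 158.42 = 5.28%.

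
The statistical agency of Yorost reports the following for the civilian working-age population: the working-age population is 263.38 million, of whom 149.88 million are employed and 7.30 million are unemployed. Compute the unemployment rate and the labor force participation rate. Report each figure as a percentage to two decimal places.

Labor force = employed + unemployed = 149.88 + 7.30 = 157.18 million.
Unemployment rate = 7.30 / 157.18 = 4.64%.
Labor force participation rate = 157.18 / 263.38 = 59.68%.

Unemployment rate ≈ 4.64%; labor force participation rate ≈ 59.68%.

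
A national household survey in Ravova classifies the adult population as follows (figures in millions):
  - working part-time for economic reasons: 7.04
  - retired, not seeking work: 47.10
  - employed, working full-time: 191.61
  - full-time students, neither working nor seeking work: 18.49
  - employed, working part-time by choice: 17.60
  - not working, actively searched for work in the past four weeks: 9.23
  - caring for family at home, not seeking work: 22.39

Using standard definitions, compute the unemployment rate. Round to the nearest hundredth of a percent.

Unemployment rate ≈ 4.09%.

Employed = 7.04 + 191.61 + 17.60 = 216.25 million (anyone who worked, including part-time for economic reasons, counts as employed).
Unemployed = 9.23 million.
Labor force = 216.25 + 9.23 = 225.48 million.
Unemployment rate = 9.23 / 225.48 = 4.09%.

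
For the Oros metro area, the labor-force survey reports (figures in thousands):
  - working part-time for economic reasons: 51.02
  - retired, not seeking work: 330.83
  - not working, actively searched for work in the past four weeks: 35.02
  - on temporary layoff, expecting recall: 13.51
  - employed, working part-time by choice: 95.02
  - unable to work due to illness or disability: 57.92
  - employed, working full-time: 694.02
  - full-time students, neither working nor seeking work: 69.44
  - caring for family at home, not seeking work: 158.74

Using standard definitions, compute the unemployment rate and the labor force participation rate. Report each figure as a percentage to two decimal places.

Employed = 51.02 + 95.02 + 694.02 = 840.06 thousand (anyone who worked, including part-time for economic reasons, counts as employed).
Unemployed = 35.02 + 13.51 = 48.53 thousand (jobless and actively searching, or on temporary layoff).
Labor force = 840.06 + 48.53 = 888.59 thousand.
Not in labor force = 330.83 + 57.92 + 69.44 + 158.74 = 616.93 thousand (those not working and not actively searching are outside the labor force).
Civilian working-age population = 888.59 + 616.93 = 1,505.52 thousand.
Unemployment rate = 48.53 / 888.59 = 5.46%.
Labor force participation rate = 888.59 / 1,505.52 = 59.02%.

Unemployment rate ≈ 5.46%; labor force participation rate ≈ 59.02%.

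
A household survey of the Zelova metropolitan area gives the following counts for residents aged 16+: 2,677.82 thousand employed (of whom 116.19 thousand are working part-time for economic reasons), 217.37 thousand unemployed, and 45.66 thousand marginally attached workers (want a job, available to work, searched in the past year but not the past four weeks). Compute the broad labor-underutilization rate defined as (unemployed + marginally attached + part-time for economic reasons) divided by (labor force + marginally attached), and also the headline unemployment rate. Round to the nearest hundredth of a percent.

Labor force = 2,677.82 + 217.37 = 2,895.19 thousand.
Numerator = 217.37 + 45.66 + 116.19 = 379.22 thousand.
Denominator = 2,895.19 + 45.66 = 2,940.85 thousand.
Broad rate = 379.22 / 2,940.85 = 12.89%.
Headline unemployment rate = 217.37 / 2,895.19 = 7.51%.

Broad underutilization rate ≈ 12.89%; headline unemployment rate ≈ 7.51%.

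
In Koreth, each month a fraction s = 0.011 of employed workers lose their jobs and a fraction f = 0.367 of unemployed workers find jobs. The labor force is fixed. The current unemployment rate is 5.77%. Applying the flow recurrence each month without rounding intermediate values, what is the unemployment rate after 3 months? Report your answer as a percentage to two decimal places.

Unemployment rate after three months ≈ 3.60%.

With a fixed labor force, u_{t+1} = u_t + s·(1−u_t) − f·u_t = u_t·(1−s−f) + s.
Here 1−s−f = 0.622 and s = 0.011.
u_1 = 0.057700 × 0.622 + 0.011 = 0.046889.
u_2 = 0.046889 × 0.622 + 0.011 = 0.040165.
u_3 = 0.040165 × 0.622 + 0.011 = 0.035983.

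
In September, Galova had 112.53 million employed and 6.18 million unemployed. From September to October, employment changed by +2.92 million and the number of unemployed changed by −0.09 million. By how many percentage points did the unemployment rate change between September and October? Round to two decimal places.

September: labor force = 112.53 + 6.18 = 118.71; u = 6.18/118.71 = 5.21%.
October: labor force = 115.45 + 6.09 = 121.54; u = 6.09/121.54 = 5.01%.
Change = 5.01% − 5.21% = −0.20 pp.

The unemployment rate changed by −0.20 percentage points.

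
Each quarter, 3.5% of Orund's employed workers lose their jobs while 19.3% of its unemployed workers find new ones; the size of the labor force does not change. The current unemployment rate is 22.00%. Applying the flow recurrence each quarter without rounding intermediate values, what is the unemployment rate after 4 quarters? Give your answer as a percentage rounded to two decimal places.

With a fixed labor force, u_{t+1} = u_t + s·(1−u_t) − f·u_t = u_t·(1−s−f) + s.
Here 1−s−f = 0.772 and s = 0.035.
u_1 = 0.220000 × 0.772 + 0.035 = 0.204840.
u_2 = 0.204840 × 0.772 + 0.035 = 0.193136.
u_3 = 0.193136 × 0.772 + 0.035 = 0.184101.
u_4 = 0.184101 × 0.772 + 0.035 = 0.177126.

Unemployment rate after four quarters ≈ 17.71%.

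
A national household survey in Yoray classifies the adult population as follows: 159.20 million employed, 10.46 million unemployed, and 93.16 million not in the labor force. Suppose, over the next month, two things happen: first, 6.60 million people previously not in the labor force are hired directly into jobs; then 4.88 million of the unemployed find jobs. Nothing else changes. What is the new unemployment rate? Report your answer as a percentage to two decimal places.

New unemployment rate ≈ 3.17%.

Initially, labor force = 159.20 + 10.46 = 169.66 million, so u = 10.46/169.66 = 6.17%.
After the first change, employed and labor force both rise by 6.60; unemployed unchanged → E = 165.80, U = 10.46, labor force = 176.26 million.
After the second change, unemployed falls and employed rises by 4.88; labor force unchanged → E = 170.68, U = 5.58, labor force = 176.26 million.
New unemployment rate = 5.58 / 176.26 = 3.17%.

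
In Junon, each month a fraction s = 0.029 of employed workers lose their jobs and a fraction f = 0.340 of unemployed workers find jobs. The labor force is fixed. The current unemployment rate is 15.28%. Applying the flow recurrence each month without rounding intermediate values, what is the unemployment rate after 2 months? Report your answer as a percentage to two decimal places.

Unemployment rate after two months ≈ 10.81%.

With a fixed labor force, u_{t+1} = u_t + s·(1−u_t) − f·u_t = u_t·(1−s−f) + s.
Here 1−s−f = 0.631 and s = 0.029.
u_1 = 0.152800 × 0.631 + 0.029 = 0.125417.
u_2 = 0.125417 × 0.631 + 0.029 = 0.108138.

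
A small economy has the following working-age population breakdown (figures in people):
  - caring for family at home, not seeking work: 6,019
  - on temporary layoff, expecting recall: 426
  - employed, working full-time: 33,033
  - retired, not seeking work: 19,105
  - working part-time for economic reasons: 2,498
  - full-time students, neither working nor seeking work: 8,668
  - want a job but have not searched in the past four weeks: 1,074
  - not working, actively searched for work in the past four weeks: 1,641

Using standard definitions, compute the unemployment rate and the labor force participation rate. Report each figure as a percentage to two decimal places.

Unemployment rate ≈ 5.50%; labor force participation rate ≈ 51.89%.

Employed = 33,033 + 2,498 = 35,531 (anyone who worked, including part-time for economic reasons, counts as employed).
Unemployed = 426 + 1,641 = 2,067 (jobless and actively searching, or on temporary layoff).
Labor force = 35,531 + 2,067 = 37,598.
Not in labor force = 6,019 + 19,105 + 8,668 + 1,074 = 34,866 (those not working and not actively searching are outside the labor force — including those who want a job but have given up searching).
Civilian working-age population = 37,598 + 34,866 = 72,464.
Unemployment rate = 2,067 / 37,598 = 5.50%.
Labor force participation rate = 37,598 / 72,464 = 51.89%.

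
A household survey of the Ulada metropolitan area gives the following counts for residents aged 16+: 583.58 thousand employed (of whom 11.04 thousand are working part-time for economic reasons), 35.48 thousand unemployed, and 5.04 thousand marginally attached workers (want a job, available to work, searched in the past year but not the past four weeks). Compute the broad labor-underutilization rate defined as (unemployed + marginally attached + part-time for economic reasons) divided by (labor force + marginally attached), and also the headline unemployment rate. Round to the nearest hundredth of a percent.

Labor force = 583.58 + 35.48 = 619.06 thousand.
Numerator = 35.48 + 5.04 + 11.04 = 51.56 thousand.
Denominator = 619.06 + 5.04 = 624.10 thousand.
Broad rate = 51.56 / 624.10 = 8.26%.
Headline unemployment rate = 35.48 / 619.06 = 5.73%.

Broad underutilization rate ≈ 8.26%; headline unemployment rate ≈ 5.73%.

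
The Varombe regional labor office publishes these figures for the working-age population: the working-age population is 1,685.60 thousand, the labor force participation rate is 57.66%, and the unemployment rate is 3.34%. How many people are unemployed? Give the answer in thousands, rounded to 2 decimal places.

About 32.46 thousand are unemployed.

Labor force = 0.5766 × 1,685.60 = 971.92 thousand.
Unemployed = 0.0334 × 971.92 ≈ 32.46 thousand.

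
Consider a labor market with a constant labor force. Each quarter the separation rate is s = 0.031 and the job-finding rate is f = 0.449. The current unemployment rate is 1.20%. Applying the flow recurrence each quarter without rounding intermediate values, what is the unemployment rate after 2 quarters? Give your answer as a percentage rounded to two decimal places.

Unemployment rate after two quarters ≈ 5.04%.

With a fixed labor force, u_{t+1} = u_t + s·(1−u_t) − f·u_t = u_t·(1−s−f) + s.
Here 1−s−f = 0.520 and s = 0.031.
u_1 = 0.012000 × 0.520 + 0.031 = 0.037240.
u_2 = 0.037240 × 0.520 + 0.031 = 0.050365.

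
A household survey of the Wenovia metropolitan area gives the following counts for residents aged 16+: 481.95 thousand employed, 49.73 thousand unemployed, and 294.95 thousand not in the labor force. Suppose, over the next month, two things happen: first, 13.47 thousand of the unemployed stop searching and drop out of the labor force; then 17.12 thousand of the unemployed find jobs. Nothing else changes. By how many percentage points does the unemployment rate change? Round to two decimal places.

Initially, labor force = 481.95 + 49.73 = 531.68 thousand, so u = 49.73/531.68 = 9.35%.
After the first change, unemployed and labor force both fall by 13.47 → E = 481.95, U = 36.26, labor force = 518.21 thousand.
After the second change, unemployed falls and employed rises by 17.12; labor force unchanged → E = 499.07, U = 19.14, labor force = 518.21 thousand.
New unemployment rate = 19.14 / 518.21 = 3.69%.
Change = 3.69% − 9.35% = −5.66 percentage points.

The unemployment rate changes by −5.66 percentage points.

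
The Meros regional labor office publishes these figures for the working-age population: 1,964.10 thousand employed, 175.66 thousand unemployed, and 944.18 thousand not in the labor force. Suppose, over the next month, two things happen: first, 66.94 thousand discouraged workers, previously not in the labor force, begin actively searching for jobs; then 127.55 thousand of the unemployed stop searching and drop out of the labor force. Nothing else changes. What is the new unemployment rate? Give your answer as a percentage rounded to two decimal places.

Initially, labor force = 1,964.10 + 175.66 = 2,139.76 thousand, so u = 175.66/2,139.76 = 8.21%.
After the first change, unemployed and labor force both rise by 66.94 → E = 1,964.10, U = 242.60, labor force = 2,206.70 thousand.
After the second change, unemployed and labor force both fall by 127.55 → E = 1,964.10, U = 115.05, labor force = 2,079.15 thousand.
New unemployment rate = 115.05 / 2,079.15 = 5.53%.

New unemployment rate ≈ 5.53%.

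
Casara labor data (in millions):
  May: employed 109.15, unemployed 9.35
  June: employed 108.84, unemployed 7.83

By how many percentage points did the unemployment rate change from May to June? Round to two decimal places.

May: labor force = 109.15 + 9.35 = 118.50; u = 9.35/118.50 = 7.89%.
June: labor force = 108.84 + 7.83 = 116.67; u = 7.83/116.67 = 6.71%.
Change = 6.71% − 7.89% = −1.18 pp.

The unemployment rate changed by −1.18 percentage points.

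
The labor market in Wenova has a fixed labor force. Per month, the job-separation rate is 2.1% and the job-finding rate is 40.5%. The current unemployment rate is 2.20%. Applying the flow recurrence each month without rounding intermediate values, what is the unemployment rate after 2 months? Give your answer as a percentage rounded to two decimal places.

Unemployment rate after two months ≈ 4.03%.

With a fixed labor force, u_{t+1} = u_t + s·(1−u_t) − f·u_t = u_t·(1−s−f) + s.
Here 1−s−f = 0.574 and s = 0.021.
u_1 = 0.022000 × 0.574 + 0.021 = 0.033628.
u_2 = 0.033628 × 0.574 + 0.021 = 0.040302.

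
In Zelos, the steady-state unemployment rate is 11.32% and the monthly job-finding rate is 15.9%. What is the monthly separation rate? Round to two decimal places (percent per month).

From u* = s/(s+f): s = u·f/(1−u).
s = 0.1132 × 15.9 / (1 − 0.1132) = 1.7999 / 0.8868 ≈ 2.03% per month.

Separation rate ≈ 2.03% per month.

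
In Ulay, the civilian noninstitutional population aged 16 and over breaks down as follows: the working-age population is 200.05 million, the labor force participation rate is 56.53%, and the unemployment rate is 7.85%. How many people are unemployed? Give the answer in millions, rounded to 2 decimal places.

About 8.88 million are unemployed.

Labor force = 0.5653 × 200.05 = 113.09 million.
Unemployed = 0.0785 × 113.09 ≈ 8.88 million.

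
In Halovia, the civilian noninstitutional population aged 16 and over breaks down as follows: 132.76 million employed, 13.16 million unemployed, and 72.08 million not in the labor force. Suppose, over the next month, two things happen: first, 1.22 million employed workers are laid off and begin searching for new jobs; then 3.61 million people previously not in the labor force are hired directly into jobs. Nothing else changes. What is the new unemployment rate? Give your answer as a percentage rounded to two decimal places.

New unemployment rate ≈ 9.62%.

Initially, labor force = 132.76 + 13.16 = 145.92 million, so u = 13.16/145.92 = 9.02%.
After the first change, employed falls and unemployed rises by 1.22; labor force unchanged → E = 131.54, U = 14.38, labor force = 145.92 million.
After the second change, employed and labor force both rise by 3.61; unemployed unchanged → E = 135.15, U = 14.38, labor force = 149.53 million.
New unemployment rate = 14.38 / 149.53 = 9.62%.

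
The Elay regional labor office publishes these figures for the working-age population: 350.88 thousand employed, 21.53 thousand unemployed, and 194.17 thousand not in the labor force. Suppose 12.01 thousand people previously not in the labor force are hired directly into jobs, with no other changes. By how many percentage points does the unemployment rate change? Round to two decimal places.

The unemployment rate changes by −0.18 percentage points.

Initially, labor force = 350.88 + 21.53 = 372.41 thousand, so u = 21.53/372.41 = 5.78%.
After the change, employed and labor force both rise by 12.01; unemployed unchanged → E = 362.89, U = 21.53, labor force = 384.42 thousand.
New unemployment rate = 21.53 / 384.42 = 5.60%.
Change = 5.60% − 5.78% = −0.18 percentage points.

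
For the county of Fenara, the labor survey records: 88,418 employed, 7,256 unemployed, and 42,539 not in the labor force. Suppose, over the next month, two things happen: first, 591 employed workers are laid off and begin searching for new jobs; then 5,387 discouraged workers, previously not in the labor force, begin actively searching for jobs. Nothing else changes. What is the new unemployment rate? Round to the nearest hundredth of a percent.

Initially, labor force = 88,418 + 7,256 = 95,674, so u = 7,256/95,674 = 7.58%.
After the first change, employed falls and unemployed rises by 591; labor force unchanged → E = 87,827, U = 7,847, labor force = 95,674.
After the second change, unemployed and labor force both rise by 5,387 → E = 87,827, U = 13,234, labor force = 101,061.
New unemployment rate = 13,234 / 101,061 = 13.10%.

New unemployment rate ≈ 13.10%.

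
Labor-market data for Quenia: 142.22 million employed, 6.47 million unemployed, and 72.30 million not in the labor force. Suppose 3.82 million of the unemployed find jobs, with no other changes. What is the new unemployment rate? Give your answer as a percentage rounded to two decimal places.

Initially, labor force = 142.22 + 6.47 = 148.69 million, so u = 6.47/148.69 = 4.35%.
After the change, unemployed falls and employed rises by 3.82; labor force unchanged → E = 146.04, U = 2.65, labor force = 148.69 million.
New unemployment rate = 2.65 / 148.69 = 1.78%.

New unemployment rate ≈ 1.78%.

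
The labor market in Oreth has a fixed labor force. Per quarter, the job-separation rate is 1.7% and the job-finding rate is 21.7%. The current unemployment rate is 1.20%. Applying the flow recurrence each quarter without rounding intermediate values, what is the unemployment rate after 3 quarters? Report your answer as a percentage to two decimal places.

With a fixed labor force, u_{t+1} = u_t + s·(1−u_t) − f·u_t = u_t·(1−s−f) + s.
Here 1−s−f = 0.766 and s = 0.017.
u_1 = 0.012000 × 0.766 + 0.017 = 0.026192.
u_2 = 0.026192 × 0.766 + 0.017 = 0.037063.
u_3 = 0.037063 × 0.766 + 0.017 = 0.045390.

Unemployment rate after three quarters ≈ 4.54%.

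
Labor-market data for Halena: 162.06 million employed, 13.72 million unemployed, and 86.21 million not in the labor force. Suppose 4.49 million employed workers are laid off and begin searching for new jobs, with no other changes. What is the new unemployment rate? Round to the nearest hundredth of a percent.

New unemployment rate ≈ 10.36%.

Initially, labor force = 162.06 + 13.72 = 175.78 million, so u = 13.72/175.78 = 7.81%.
After the change, employed falls and unemployed rises by 4.49; labor force unchanged → E = 157.57, U = 18.21, labor force = 175.78 million.
New unemployment rate = 18.21 / 175.78 = 10.36%.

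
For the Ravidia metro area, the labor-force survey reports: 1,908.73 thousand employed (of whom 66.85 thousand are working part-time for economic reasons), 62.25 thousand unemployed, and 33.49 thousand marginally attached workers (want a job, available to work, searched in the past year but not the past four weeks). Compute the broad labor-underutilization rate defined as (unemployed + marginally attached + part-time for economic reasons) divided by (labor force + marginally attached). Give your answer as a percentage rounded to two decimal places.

Broad underutilization rate ≈ 8.11%.

Labor force = 1,908.73 + 62.25 = 1,970.98 thousand.
Numerator = 62.25 + 33.49 + 66.85 = 162.59 thousand.
Denominator = 1,970.98 + 33.49 = 2,004.47 thousand.
Broad rate = 162.59 / 2,004.47 = 8.11%.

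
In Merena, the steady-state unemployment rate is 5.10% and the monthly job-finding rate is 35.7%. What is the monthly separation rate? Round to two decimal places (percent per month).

From u* = s/(s+f): s = u·f/(1−u).
s = 0.0510 × 35.7 / (1 − 0.0510) = 1.8207 / 0.9490 ≈ 1.92% per month.

Separation rate ≈ 1.92% per month.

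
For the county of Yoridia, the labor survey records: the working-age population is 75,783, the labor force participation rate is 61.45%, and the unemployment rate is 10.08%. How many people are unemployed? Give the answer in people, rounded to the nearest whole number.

Labor force = 0.6145 × 75,783 = 46,569.
Unemployed = 0.1008 × 46,569 ≈ 4,694.

About 4,694 are unemployed.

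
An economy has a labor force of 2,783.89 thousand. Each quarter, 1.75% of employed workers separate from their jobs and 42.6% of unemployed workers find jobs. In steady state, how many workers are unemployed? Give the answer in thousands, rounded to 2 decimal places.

Steady-state unemployment rate u* = s/(s+f) = 1.75/(1.75+42.6) = 0.039459.
Unemployed = u* × labor force = 0.039459 × 2,783.89 ≈ 109.85 thousand.

About 109.85 thousand are unemployed in steady state.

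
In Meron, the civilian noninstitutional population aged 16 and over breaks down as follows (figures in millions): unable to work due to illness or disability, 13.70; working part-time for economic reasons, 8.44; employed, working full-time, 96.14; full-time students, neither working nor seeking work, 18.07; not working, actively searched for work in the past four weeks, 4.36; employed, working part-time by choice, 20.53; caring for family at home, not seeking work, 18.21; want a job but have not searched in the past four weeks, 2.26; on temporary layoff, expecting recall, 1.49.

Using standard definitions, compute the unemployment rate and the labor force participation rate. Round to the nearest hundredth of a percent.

Unemployment rate ≈ 4.47%; labor force participation rate ≈ 71.48%.

Employed = 8.44 + 96.14 + 20.53 = 125.11 million (anyone who worked, including part-time for economic reasons, counts as employed).
Unemployed = 4.36 + 1.49 = 5.85 million (jobless and actively searching, or on temporary layoff).
Labor force = 125.11 + 5.85 = 130.96 million.
Not in labor force = 13.70 + 18.07 + 18.21 + 2.26 = 52.24 million (those not working and not actively searching are outside the labor force — including those who want a job but have given up searching).
Civilian working-age population = 130.96 + 52.24 = 183.20 million.
Unemployment rate = 5.85 / 130.96 = 4.47%.
Labor force participation rate = 130.96 / 183.20 = 71.48%.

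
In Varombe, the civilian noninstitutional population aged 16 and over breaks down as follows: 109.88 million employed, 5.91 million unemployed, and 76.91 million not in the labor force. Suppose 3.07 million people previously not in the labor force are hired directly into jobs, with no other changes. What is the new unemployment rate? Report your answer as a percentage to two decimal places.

New unemployment rate ≈ 4.97%.

Initially, labor force = 109.88 + 5.91 = 115.79 million, so u = 5.91/115.79 = 5.10%.
After the change, employed and labor force both rise by 3.07; unemployed unchanged → E = 112.95, U = 5.91, labor force = 118.86 million.
New unemployment rate = 5.91 / 118.86 = 4.97%.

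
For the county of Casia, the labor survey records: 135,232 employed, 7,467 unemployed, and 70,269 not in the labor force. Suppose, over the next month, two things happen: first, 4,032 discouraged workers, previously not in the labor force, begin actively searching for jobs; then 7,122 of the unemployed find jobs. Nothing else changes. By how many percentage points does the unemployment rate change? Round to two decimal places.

The unemployment rate changes by −2.25 percentage points.

Initially, labor force = 135,232 + 7,467 = 142,699, so u = 7,467/142,699 = 5.23%.
After the first change, unemployed and labor force both rise by 4,032 → E = 135,232, U = 11,499, labor force = 146,731.
After the second change, unemployed falls and employed rises by 7,122; labor force unchanged → E = 142,354, U = 4,377, labor force = 146,731.
New unemployment rate = 4,377 / 146,731 = 2.98%.
Change = 2.98% − 5.23% = −2.25 percentage points.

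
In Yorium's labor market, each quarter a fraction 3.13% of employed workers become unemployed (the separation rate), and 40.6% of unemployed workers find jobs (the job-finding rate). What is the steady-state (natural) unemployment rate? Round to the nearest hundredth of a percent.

At steady state the flows balance: s·E = f·U, so U/(E+U) = s/(s+f).
u* = 3.13 / (3.13 + 40.6) = 3.13 / 43.73 = 7.16%.

Steady-state unemployment rate ≈ 7.16%.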